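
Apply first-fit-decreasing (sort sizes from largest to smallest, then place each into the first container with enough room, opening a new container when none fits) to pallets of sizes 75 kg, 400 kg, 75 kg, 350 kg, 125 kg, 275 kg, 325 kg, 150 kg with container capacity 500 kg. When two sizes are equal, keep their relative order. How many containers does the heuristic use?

4

Sorted descending: 400, 350, 325, 275, 150, 125, 75, 75.
  400 → container 1 (new)  [load 400/500]
  350 → container 2 (new)  [load 350/500]
  325 → container 3 (new)  [load 325/500]
  275 → container 4 (new)  [load 275/500]
  150 → container 2  [load 500/500]
  125 → container 3  [load 450/500]
  75 → container 1  [load 475/500]
  75 → container 4  [load 350/500]
4 containers opened.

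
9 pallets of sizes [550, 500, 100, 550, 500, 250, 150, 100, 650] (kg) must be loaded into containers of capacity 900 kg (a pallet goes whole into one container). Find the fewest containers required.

Total = 650 + 550 + 550 + 500 + 500 + 250 + 150 + 100 + 100 = 3350 kg.
Lower bound: ⌈3350/900⌉ = 4 containers.
Also, 5 pallets each exceed 450 kg, and no two of those can share a container, so at least 5 containers are needed.
A packing using 5 containers:
  container 1: 650 + 250 = 900
  container 2: 550 + 150 + 100 + 100 = 900
  container 3: 550 = 550
  container 4: 500 = 500
  container 5: 500 = 500
This matches the lower bound, so 5 is optimal.

5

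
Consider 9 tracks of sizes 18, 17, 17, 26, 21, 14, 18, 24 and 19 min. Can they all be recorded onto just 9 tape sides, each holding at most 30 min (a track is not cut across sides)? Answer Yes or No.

A valid assignment using 9 tape sides:
  side 1: 26 = 26
  side 2: 24 = 24
  side 3: 21 = 21
  side 4: 19 = 19
  side 5: 18 = 18
  side 6: 18 = 18
  side 7: 17 = 17
  side 8: 17 = 17
  side 9: 14 = 14
Every load is within 30 min, so 9 tape sides suffice.

Yes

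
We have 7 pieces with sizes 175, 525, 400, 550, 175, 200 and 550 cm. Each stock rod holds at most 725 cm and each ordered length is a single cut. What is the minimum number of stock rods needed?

4

Total = 550 + 550 + 525 + 400 + 200 + 175 + 175 = 2575 cm.
Lower bound: ⌈2575/725⌉ = 4 stock rods.
A packing using 4 stock rods:
  stock rod 1: 550 + 175 = 725
  stock rod 2: 550 + 175 = 725
  stock rod 3: 525 + 200 = 725
  stock rod 4: 400 = 400
This matches the lower bound, so 4 is optimal.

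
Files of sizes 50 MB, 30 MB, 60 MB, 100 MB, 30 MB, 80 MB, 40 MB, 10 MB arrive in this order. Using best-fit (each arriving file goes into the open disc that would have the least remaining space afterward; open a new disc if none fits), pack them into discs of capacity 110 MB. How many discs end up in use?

  50 → disc 1 (new)  [load 50/110]
  30 → disc 1  [load 80/110]
  60 → disc 2 (new)  [load 60/110]
  100 → disc 3 (new)  [load 100/110]
  30 → disc 1  [load 110/110]
  80 → disc 4 (new)  [load 80/110]
  40 → disc 2  [load 100/110]
  10 → disc 2  [load 110/110]
4 discs opened.

4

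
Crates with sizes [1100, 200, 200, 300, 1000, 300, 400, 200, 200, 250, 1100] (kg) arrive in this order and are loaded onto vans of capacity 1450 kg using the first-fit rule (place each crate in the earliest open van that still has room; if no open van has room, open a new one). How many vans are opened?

  1100 → van 1 (new)  [load 1100/1450]
  200 → van 1  [load 1300/1450]
  200 → van 2 (new)  [load 200/1450]
  300 → van 2  [load 500/1450]
  1000 → van 3 (new)  [load 1000/1450]
  300 → van 2  [load 800/1450]
  400 → van 2  [load 1200/1450]
  200 → van 2  [load 1400/1450]
  200 → van 3  [load 1200/1450]
  250 → van 3  [load 1450/1450]
  1100 → van 4 (new)  [load 1100/1450]
4 vans opened.

4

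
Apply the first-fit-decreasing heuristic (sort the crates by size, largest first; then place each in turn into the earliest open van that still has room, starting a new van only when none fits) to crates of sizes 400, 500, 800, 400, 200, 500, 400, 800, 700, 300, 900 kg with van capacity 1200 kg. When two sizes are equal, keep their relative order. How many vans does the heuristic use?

5

Sorted descending: 900, 800, 800, 700, 500, 500, 400, 400, 400, 300, 200.
  900 → van 1 (new)  [load 900/1200]
  800 → van 2 (new)  [load 800/1200]
  800 → van 3 (new)  [load 800/1200]
  700 → van 4 (new)  [load 700/1200]
  500 → van 4  [load 1200/1200]
  500 → van 5 (new)  [load 500/1200]
  400 → van 2  [load 1200/1200]
  400 → van 3  [load 1200/1200]
  400 → van 5  [load 900/1200]
  300 → van 1  [load 1200/1200]
  200 → van 5  [load 1100/1200]
5 vans opened.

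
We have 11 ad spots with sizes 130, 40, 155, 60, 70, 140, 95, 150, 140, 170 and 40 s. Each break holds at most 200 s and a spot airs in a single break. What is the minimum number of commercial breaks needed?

Total = 170 + 155 + 150 + 140 + 140 + 130 + 95 + 70 + 60 + 40 + 40 = 1190 s.
Lower bound: ⌈1190/200⌉ = 6 commercial breaks.
A packing using 7 commercial breaks:
  break 1: 170 = 170
  break 2: 155 + 40 = 195
  break 3: 150 + 40 = 190
  break 4: 140 + 60 = 200
  break 5: 140 = 140
  break 6: 130 + 70 = 200
  break 7: 95 = 95
No arrangement into 6 commercial breaks stays within capacity, so 7 is optimal.

7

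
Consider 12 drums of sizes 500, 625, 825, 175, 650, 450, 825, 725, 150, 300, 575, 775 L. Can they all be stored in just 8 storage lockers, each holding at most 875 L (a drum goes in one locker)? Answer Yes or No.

No

Total = 6575 L; ⌈6575/875⌉ = 8.
9 drums each exceed half the capacity and cannot share a locker, forcing at least 9 storage lockers.
At least 9 storage lockers are required, but only 8 are allowed.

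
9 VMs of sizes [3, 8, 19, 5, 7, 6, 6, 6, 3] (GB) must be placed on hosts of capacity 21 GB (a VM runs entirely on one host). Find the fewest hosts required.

Total = 19 + 8 + 7 + 6 + 6 + 6 + 5 + 3 + 3 = 63 GB.
Lower bound: ⌈63/21⌉ = 3 hosts.
A packing using 4 hosts:
  host 1: 19 = 19
  host 2: 8 + 7 + 6 = 21
  host 3: 6 + 6 + 5 + 3 = 20
  host 4: 3 = 3
No arrangement into 3 hosts stays within capacity, so 4 is optimal.

4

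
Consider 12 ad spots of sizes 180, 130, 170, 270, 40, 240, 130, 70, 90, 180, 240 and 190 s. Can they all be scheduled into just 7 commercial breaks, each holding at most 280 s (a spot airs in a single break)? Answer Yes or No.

No

Total = 1930 s; ⌈1930/280⌉ = 7.
The bound of 7 does not rule out 7, but exhaustive search shows no assignment into 7 commercial breaks of capacity 280 s exists — the minimum is 8.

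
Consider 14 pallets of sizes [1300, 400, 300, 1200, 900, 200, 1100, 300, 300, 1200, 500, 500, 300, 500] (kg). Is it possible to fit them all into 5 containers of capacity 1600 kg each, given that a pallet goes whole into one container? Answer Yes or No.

Total = 9000 kg; ⌈9000/1600⌉ = 6.
At least 6 containers are required, but only 5 are allowed.

No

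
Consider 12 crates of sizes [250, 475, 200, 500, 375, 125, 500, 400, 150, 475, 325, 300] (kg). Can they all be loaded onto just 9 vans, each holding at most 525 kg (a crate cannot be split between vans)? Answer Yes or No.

A valid assignment using 9 vans:
  van 1: 500 = 500
  van 2: 500 = 500
  van 3: 475 = 475
  van 4: 475 = 475
  van 5: 400 + 125 = 525
  van 6: 375 + 150 = 525
  van 7: 325 + 200 = 525
  van 8: 300 = 300
  van 9: 250 = 250
Every load is within 525 kg, so 9 vans suffice.

Yes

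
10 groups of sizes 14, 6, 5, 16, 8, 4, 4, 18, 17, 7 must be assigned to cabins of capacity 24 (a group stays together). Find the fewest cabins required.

Total = 18 + 17 + 16 + 14 + 8 + 7 + 6 + 5 + 4 + 4 = 99.
Lower bound: ⌈99/24⌉ = 5 cabins.
A packing using 5 cabins:
  cabin 1: 18 + 6 = 24
  cabin 2: 17 + 7 = 24
  cabin 3: 16 + 8 = 24
  cabin 4: 14 + 5 + 4 = 23
  cabin 5: 4 = 4
This matches the lower bound, so 5 is optimal.

5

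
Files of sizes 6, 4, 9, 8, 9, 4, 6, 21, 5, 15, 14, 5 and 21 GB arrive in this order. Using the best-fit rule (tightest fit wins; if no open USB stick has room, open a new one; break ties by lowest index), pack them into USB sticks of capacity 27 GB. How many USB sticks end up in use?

6

  6 → USB stick 1 (new)  [load 6/27]
  4 → USB stick 1  [load 10/27]
  9 → USB stick 1  [load 19/27]
  8 → USB stick 1  [load 27/27]
  9 → USB stick 2 (new)  [load 9/27]
  4 → USB stick 2  [load 13/27]
  6 → USB stick 2  [load 19/27]
  21 → USB stick 3 (new)  [load 21/27]
  5 → USB stick 3  [load 26/27]
  15 → USB stick 4 (new)  [load 15/27]
  14 → USB stick 5 (new)  [load 14/27]
  5 → USB stick 2  [load 24/27]
  21 → USB stick 6 (new)  [load 21/27]
6 USB sticks opened.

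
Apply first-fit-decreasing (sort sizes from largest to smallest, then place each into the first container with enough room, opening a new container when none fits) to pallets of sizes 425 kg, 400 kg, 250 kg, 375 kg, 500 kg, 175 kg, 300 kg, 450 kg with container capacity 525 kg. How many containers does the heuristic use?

7

Sorted descending: 500, 450, 425, 400, 375, 300, 250, 175.
  500 → container 1 (new)  [load 500/525]
  450 → container 2 (new)  [load 450/525]
  425 → container 3 (new)  [load 425/525]
  400 → container 4 (new)  [load 400/525]
  375 → container 5 (new)  [load 375/525]
  300 → container 6 (new)  [load 300/525]
  250 → container 7 (new)  [load 250/525]
  175 → container 6  [load 475/525]
7 containers opened.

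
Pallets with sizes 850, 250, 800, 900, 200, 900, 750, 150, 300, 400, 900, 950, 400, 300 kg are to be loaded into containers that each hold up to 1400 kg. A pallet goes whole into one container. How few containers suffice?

7

Total = 950 + 900 + 900 + 900 + 850 + 800 + 750 + 400 + 400 + 300 + 300 + 250 + 200 + 150 = 8050 kg.
Lower bound: ⌈8050/1400⌉ = 6 containers.
Also, 7 pallets each exceed 700 kg, and no two of those can share a container, so at least 7 containers are needed.
A packing using 7 containers:
  container 1: 950 + 400 = 1350
  container 2: 900 + 400 = 1300
  container 3: 900 + 300 + 200 = 1400
  container 4: 900 + 300 + 150 = 1350
  container 5: 850 + 250 = 1100
  container 6: 800 = 800
  container 7: 750 = 750
This matches the lower bound, so 7 is optimal.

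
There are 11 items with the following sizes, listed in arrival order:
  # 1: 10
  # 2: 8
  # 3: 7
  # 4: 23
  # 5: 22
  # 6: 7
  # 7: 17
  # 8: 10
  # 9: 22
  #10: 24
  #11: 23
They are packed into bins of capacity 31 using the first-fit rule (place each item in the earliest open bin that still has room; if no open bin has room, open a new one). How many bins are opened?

  10 → bin 1 (new)  [load 10/31]
  8 → bin 1  [load 18/31]
  7 → bin 1  [load 25/31]
  23 → bin 2 (new)  [load 23/31]
  22 → bin 3 (new)  [load 22/31]
  7 → bin 2  [load 30/31]
  17 → bin 4 (new)  [load 17/31]
  10 → bin 4  [load 27/31]
  22 → bin 5 (new)  [load 22/31]
  24 → bin 6 (new)  [load 24/31]
  23 → bin 7 (new)  [load 23/31]
7 bins opened.

7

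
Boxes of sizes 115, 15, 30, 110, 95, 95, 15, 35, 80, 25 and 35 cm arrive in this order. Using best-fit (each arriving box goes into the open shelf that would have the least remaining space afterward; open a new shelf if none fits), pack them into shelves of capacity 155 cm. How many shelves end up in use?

  115 → shelf 1 (new)  [load 115/155]
  15 → shelf 1  [load 130/155]
  30 → shelf 2 (new)  [load 30/155]
  110 → shelf 2  [load 140/155]
  95 → shelf 3 (new)  [load 95/155]
  95 → shelf 4 (new)  [load 95/155]
  15 → shelf 2  [load 155/155]
  35 → shelf 3  [load 130/155]
  80 → shelf 5 (new)  [load 80/155]
  25 → shelf 1  [load 155/155]
  35 → shelf 4  [load 130/155]
5 shelves opened.

5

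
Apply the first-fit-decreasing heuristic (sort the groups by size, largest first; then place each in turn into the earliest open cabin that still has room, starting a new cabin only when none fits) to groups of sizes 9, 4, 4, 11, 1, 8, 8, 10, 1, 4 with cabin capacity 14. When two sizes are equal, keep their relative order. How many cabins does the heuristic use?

5

Sorted descending: 11, 10, 9, 8, 8, 4, 4, 4, 1, 1.
  11 → cabin 1 (new)  [load 11/14]
  10 → cabin 2 (new)  [load 10/14]
  9 → cabin 3 (new)  [load 9/14]
  8 → cabin 4 (new)  [load 8/14]
  8 → cabin 5 (new)  [load 8/14]
  4 → cabin 2  [load 14/14]
  4 → cabin 3  [load 13/14]
  4 → cabin 4  [load 12/14]
  1 → cabin 1  [load 12/14]
  1 → cabin 1  [load 13/14]
5 cabins opened.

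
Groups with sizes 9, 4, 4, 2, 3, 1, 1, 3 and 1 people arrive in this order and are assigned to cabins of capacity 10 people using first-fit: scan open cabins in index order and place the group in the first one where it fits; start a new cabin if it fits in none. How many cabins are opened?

3

  9 → cabin 1 (new)  [load 9/10]
  4 → cabin 2 (new)  [load 4/10]
  4 → cabin 2  [load 8/10]
  2 → cabin 2  [load 10/10]
  3 → cabin 3 (new)  [load 3/10]
  1 → cabin 1  [load 10/10]
  1 → cabin 3  [load 4/10]
  3 → cabin 3  [load 7/10]
  1 → cabin 3  [load 8/10]
3 cabins opened.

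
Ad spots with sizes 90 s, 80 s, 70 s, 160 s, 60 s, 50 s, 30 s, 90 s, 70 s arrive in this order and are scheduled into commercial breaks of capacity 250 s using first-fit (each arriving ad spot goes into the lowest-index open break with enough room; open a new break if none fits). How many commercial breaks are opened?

  90 → break 1 (new)  [load 90/250]
  80 → break 1  [load 170/250]
  70 → break 1  [load 240/250]
  160 → break 2 (new)  [load 160/250]
  60 → break 2  [load 220/250]
  50 → break 3 (new)  [load 50/250]
  30 → break 2  [load 250/250]
  90 → break 3  [load 140/250]
  70 → break 3  [load 210/250]
3 commercial breaks opened.

3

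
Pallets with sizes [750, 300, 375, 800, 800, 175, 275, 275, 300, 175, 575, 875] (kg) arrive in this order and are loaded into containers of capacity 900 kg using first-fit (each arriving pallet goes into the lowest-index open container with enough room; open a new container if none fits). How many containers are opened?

7

  750 → container 1 (new)  [load 750/900]
  300 → container 2 (new)  [load 300/900]
  375 → container 2  [load 675/900]
  800 → container 3 (new)  [load 800/900]
  800 → container 4 (new)  [load 800/900]
  175 → container 2  [load 850/900]
  275 → container 5 (new)  [load 275/900]
  275 → container 5  [load 550/900]
  300 → container 5  [load 850/900]
  175 → container 6 (new)  [load 175/900]
  575 → container 6  [load 750/900]
  875 → container 7 (new)  [load 875/900]
7 containers opened.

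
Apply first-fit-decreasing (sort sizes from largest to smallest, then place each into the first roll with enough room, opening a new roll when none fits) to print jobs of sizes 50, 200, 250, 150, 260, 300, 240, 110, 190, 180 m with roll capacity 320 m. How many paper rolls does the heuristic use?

Sorted descending: 300, 260, 250, 240, 200, 190, 180, 150, 110, 50.
  300 → roll 1 (new)  [load 300/320]
  260 → roll 2 (new)  [load 260/320]
  250 → roll 3 (new)  [load 250/320]
  240 → roll 4 (new)  [load 240/320]
  200 → roll 5 (new)  [load 200/320]
  190 → roll 6 (new)  [load 190/320]
  180 → roll 7 (new)  [load 180/320]
  150 → roll 8 (new)  [load 150/320]
  110 → roll 5  [load 310/320]
  50 → roll 2  [load 310/320]
8 paper rolls opened.

8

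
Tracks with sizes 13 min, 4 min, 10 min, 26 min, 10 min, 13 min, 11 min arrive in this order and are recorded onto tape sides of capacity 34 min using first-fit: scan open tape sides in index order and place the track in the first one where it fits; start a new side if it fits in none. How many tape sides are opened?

3

  13 → side 1 (new)  [load 13/34]
  4 → side 1  [load 17/34]
  10 → side 1  [load 27/34]
  26 → side 2 (new)  [load 26/34]
  10 → side 3 (new)  [load 10/34]
  13 → side 3  [load 23/34]
  11 → side 3  [load 34/34]
3 tape sides opened.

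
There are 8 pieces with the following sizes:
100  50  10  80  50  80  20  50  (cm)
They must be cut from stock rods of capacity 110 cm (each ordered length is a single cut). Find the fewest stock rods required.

Total = 100 + 80 + 80 + 50 + 50 + 50 + 20 + 10 = 440 cm.
Lower bound: ⌈440/110⌉ = 4 stock rods.
A packing using 5 stock rods:
  stock rod 1: 100 + 10 = 110
  stock rod 2: 80 + 20 = 100
  stock rod 3: 80 = 80
  stock rod 4: 50 + 50 = 100
  stock rod 5: 50 = 50
No arrangement into 4 stock rods stays within capacity, so 5 is optimal.

5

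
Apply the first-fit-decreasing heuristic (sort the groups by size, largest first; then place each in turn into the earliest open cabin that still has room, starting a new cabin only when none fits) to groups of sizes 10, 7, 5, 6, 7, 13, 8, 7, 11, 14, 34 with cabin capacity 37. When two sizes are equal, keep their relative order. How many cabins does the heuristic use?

4

Sorted descending: 34, 14, 13, 11, 10, 8, 7, 7, 7, 6, 5.
  34 → cabin 1 (new)  [load 34/37]
  14 → cabin 2 (new)  [load 14/37]
  13 → cabin 2  [load 27/37]
  11 → cabin 3 (new)  [load 11/37]
  10 → cabin 2  [load 37/37]
  8 → cabin 3  [load 19/37]
  7 → cabin 3  [load 26/37]
  7 → cabin 3  [load 33/37]
  7 → cabin 4 (new)  [load 7/37]
  6 → cabin 4  [load 13/37]
  5 → cabin 4  [load 18/37]
4 cabins opened.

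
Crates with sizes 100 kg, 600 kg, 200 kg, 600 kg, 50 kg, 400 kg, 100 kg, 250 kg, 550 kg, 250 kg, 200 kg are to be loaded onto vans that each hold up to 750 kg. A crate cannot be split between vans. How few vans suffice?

Total = 600 + 600 + 550 + 400 + 250 + 250 + 200 + 200 + 100 + 100 + 50 = 3300 kg.
Lower bound: ⌈3300/750⌉ = 5 vans.
A packing using 5 vans:
  van 1: 600 + 100 + 50 = 750
  van 2: 600 + 100 = 700
  van 3: 550 + 200 = 750
  van 4: 400 + 250 = 650
  van 5: 250 + 200 = 450
This matches the lower bound, so 5 is optimal.

5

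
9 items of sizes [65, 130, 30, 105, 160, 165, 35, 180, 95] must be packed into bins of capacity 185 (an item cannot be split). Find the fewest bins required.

Total = 180 + 165 + 160 + 130 + 105 + 95 + 65 + 35 + 30 = 965.
Lower bound: ⌈965/185⌉ = 6 bins.
A packing using 6 bins:
  bin 1: 180 = 180
  bin 2: 165 = 165
  bin 3: 160 = 160
  bin 4: 130 + 35 = 165
  bin 5: 105 + 65 = 170
  bin 6: 95 + 30 = 125
This matches the lower bound, so 6 is optimal.

6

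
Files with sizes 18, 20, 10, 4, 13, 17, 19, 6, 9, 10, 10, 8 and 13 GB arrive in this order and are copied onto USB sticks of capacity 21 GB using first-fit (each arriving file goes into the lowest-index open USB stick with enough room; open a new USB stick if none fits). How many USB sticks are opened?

  18 → USB stick 1 (new)  [load 18/21]
  20 → USB stick 2 (new)  [load 20/21]
  10 → USB stick 3 (new)  [load 10/21]
  4 → USB stick 3  [load 14/21]
  13 → USB stick 4 (new)  [load 13/21]
  17 → USB stick 5 (new)  [load 17/21]
  19 → USB stick 6 (new)  [load 19/21]
  6 → USB stick 3  [load 20/21]
  9 → USB stick 7 (new)  [load 9/21]
  10 → USB stick 7  [load 19/21]
  10 → USB stick 8 (new)  [load 10/21]
  8 → USB stick 4  [load 21/21]
  13 → USB stick 9 (new)  [load 13/21]
9 USB sticks opened.

9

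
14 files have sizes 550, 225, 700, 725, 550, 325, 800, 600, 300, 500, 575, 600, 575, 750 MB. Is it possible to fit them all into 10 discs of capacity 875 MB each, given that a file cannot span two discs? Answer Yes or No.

Total = 7775 MB; ⌈7775/875⌉ = 9.
11 files each exceed half the capacity and cannot share a disc, forcing at least 11 discs.
At least 11 discs are required, but only 10 are allowed.

No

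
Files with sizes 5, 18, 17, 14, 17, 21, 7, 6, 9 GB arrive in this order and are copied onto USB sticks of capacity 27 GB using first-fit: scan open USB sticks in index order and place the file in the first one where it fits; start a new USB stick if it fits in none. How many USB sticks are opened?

5

  5 → USB stick 1 (new)  [load 5/27]
  18 → USB stick 1  [load 23/27]
  17 → USB stick 2 (new)  [load 17/27]
  14 → USB stick 3 (new)  [load 14/27]
  17 → USB stick 4 (new)  [load 17/27]
  21 → USB stick 5 (new)  [load 21/27]
  7 → USB stick 2  [load 24/27]
  6 → USB stick 3  [load 20/27]
  9 → USB stick 4  [load 26/27]
5 USB sticks opened.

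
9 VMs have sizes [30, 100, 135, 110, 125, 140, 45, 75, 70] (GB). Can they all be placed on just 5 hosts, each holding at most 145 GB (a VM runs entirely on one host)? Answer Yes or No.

No

Total = 830 GB; ⌈830/145⌉ = 6.
At least 6 hosts are required, but only 5 are allowed.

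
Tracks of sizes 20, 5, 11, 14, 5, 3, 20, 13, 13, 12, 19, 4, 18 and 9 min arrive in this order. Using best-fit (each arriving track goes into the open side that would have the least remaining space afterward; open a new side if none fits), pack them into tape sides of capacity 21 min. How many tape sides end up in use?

9

  20 → side 1 (new)  [load 20/21]
  5 → side 2 (new)  [load 5/21]
  11 → side 2  [load 16/21]
  14 → side 3 (new)  [load 14/21]
  5 → side 2  [load 21/21]
  3 → side 3  [load 17/21]
  20 → side 4 (new)  [load 20/21]
  13 → side 5 (new)  [load 13/21]
  13 → side 6 (new)  [load 13/21]
  12 → side 7 (new)  [load 12/21]
  19 → side 8 (new)  [load 19/21]
  4 → side 3  [load 21/21]
  18 → side 9 (new)  [load 18/21]
  9 → side 7  [load 21/21]
9 tape sides opened.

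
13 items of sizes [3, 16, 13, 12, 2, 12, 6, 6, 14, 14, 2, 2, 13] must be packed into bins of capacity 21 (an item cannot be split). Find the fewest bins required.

7

Total = 16 + 14 + 14 + 13 + 13 + 12 + 12 + 6 + 6 + 3 + 2 + 2 + 2 = 115.
Lower bound: ⌈115/21⌉ = 6 bins.
Also, 7 items each exceed 21/2, and no two of those can share a bin, so at least 7 bins are needed.
A packing using 7 bins:
  bin 1: 16 + 3 + 2 = 21
  bin 2: 14 + 6 = 20
  bin 3: 14 + 6 = 20
  bin 4: 13 + 2 + 2 = 17
  bin 5: 13 = 13
  bin 6: 12 = 12
  bin 7: 12 = 12
This matches the lower bound, so 7 is optimal.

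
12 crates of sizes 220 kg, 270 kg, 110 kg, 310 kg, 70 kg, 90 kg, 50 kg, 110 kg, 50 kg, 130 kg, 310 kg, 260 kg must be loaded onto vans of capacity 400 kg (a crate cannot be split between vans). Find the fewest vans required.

Total = 310 + 310 + 270 + 260 + 220 + 130 + 110 + 110 + 90 + 70 + 50 + 50 = 1980 kg.
Lower bound: ⌈1980/400⌉ = 5 vans.
A packing using 6 vans:
  van 1: 310 + 90 = 400
  van 2: 310 + 70 = 380
  van 3: 270 + 130 = 400
  van 4: 260 + 110 = 370
  van 5: 220 + 110 + 50 = 380
  van 6: 50 = 50
No arrangement into 5 vans stays within capacity, so 6 is optimal.

6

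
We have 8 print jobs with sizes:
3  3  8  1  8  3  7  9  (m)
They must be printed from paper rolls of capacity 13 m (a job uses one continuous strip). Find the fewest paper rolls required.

Total = 9 + 8 + 8 + 7 + 3 + 3 + 3 + 1 = 42 m.
Lower bound: ⌈42/13⌉ = 4 paper rolls.
A packing using 4 paper rolls:
  roll 1: 9 + 3 + 1 = 13
  roll 2: 8 + 3 = 11
  roll 3: 8 + 3 = 11
  roll 4: 7 = 7
This matches the lower bound, so 4 is optimal.

4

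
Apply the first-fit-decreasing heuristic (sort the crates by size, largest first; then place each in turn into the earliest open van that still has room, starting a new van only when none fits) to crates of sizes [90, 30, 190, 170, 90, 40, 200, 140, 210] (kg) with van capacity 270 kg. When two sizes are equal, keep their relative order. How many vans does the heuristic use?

Sorted descending: 210, 200, 190, 170, 140, 90, 90, 40, 30.
  210 → van 1 (new)  [load 210/270]
  200 → van 2 (new)  [load 200/270]
  190 → van 3 (new)  [load 190/270]
  170 → van 4 (new)  [load 170/270]
  140 → van 5 (new)  [load 140/270]
  90 → van 4  [load 260/270]
  90 → van 5  [load 230/270]
  40 → van 1  [load 250/270]
  30 → van 2  [load 230/270]
5 vans opened.

5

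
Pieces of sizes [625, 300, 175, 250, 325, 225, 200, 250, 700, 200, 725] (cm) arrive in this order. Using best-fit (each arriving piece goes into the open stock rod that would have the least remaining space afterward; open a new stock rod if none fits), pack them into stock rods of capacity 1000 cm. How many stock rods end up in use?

  625 → stock rod 1 (new)  [load 625/1000]
  300 → stock rod 1  [load 925/1000]
  175 → stock rod 2 (new)  [load 175/1000]
  250 → stock rod 2  [load 425/1000]
  325 → stock rod 2  [load 750/1000]
  225 → stock rod 2  [load 975/1000]
  200 → stock rod 3 (new)  [load 200/1000]
  250 → stock rod 3  [load 450/1000]
  700 → stock rod 4 (new)  [load 700/1000]
  200 → stock rod 4  [load 900/1000]
  725 → stock rod 5 (new)  [load 725/1000]
5 stock rods opened.

5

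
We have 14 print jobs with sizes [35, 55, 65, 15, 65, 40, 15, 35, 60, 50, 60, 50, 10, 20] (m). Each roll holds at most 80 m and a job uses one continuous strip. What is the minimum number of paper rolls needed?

9

Total = 65 + 65 + 60 + 60 + 55 + 50 + 50 + 40 + 35 + 35 + 20 + 15 + 15 + 10 = 575 m.
Lower bound: ⌈575/80⌉ = 8 paper rolls.
A packing using 9 paper rolls:
  roll 1: 65 + 15 = 80
  roll 2: 65 + 15 = 80
  roll 3: 60 + 20 = 80
  roll 4: 60 + 10 = 70
  roll 5: 55 = 55
  roll 6: 50 = 50
  roll 7: 50 = 50
  roll 8: 40 + 35 = 75
  roll 9: 35 = 35
No arrangement into 8 paper rolls stays within capacity, so 9 is optimal.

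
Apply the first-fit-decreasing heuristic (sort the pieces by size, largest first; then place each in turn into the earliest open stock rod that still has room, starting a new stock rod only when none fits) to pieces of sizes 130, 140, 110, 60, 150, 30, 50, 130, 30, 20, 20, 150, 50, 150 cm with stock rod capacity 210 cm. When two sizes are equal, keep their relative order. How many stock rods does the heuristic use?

7

Sorted descending: 150, 150, 150, 140, 130, 130, 110, 60, 50, 50, 30, 30, 20, 20.
  150 → stock rod 1 (new)  [load 150/210]
  150 → stock rod 2 (new)  [load 150/210]
  150 → stock rod 3 (new)  [load 150/210]
  140 → stock rod 4 (new)  [load 140/210]
  130 → stock rod 5 (new)  [load 130/210]
  130 → stock rod 6 (new)  [load 130/210]
  110 → stock rod 7 (new)  [load 110/210]
  60 → stock rod 1  [load 210/210]
  50 → stock rod 2  [load 200/210]
  50 → stock rod 3  [load 200/210]
  30 → stock rod 4  [load 170/210]
  30 → stock rod 4  [load 200/210]
  20 → stock rod 5  [load 150/210]
  20 → stock rod 5  [load 170/210]
7 stock rods opened.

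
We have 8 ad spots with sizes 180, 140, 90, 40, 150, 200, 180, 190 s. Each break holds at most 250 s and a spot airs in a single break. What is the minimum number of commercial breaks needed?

Total = 200 + 190 + 180 + 180 + 150 + 140 + 90 + 40 = 1170 s.
Lower bound: ⌈1170/250⌉ = 5 commercial breaks.
Also, 6 ad spots each exceed 125 s, and no two of those can share a break, so at least 6 commercial breaks are needed.
A packing using 6 commercial breaks:
  break 1: 200 + 40 = 240
  break 2: 190 = 190
  break 3: 180 = 180
  break 4: 180 = 180
  break 5: 150 + 90 = 240
  break 6: 140 = 140
This matches the lower bound, so 6 is optimal.

6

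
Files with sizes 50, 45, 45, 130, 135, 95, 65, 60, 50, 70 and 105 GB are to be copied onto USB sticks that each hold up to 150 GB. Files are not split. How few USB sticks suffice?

Total = 135 + 130 + 105 + 95 + 70 + 65 + 60 + 50 + 50 + 45 + 45 = 850 GB.
Lower bound: ⌈850/150⌉ = 6 USB sticks.
A packing using 7 USB sticks:
  USB stick 1: 135 = 135
  USB stick 2: 130 = 130
  USB stick 3: 105 + 45 = 150
  USB stick 4: 95 + 50 = 145
  USB stick 5: 70 + 65 = 135
  USB stick 6: 60 + 50 = 110
  USB stick 7: 45 = 45
No arrangement into 6 USB sticks stays within capacity, so 7 is optimal.

7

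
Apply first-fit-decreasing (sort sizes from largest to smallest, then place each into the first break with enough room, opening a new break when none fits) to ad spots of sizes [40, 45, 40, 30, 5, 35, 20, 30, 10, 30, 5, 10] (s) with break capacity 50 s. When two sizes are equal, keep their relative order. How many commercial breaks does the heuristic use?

Sorted descending: 45, 40, 40, 35, 30, 30, 30, 20, 10, 10, 5, 5.
  45 → break 1 (new)  [load 45/50]
  40 → break 2 (new)  [load 40/50]
  40 → break 3 (new)  [load 40/50]
  35 → break 4 (new)  [load 35/50]
  30 → break 5 (new)  [load 30/50]
  30 → break 6 (new)  [load 30/50]
  30 → break 7 (new)  [load 30/50]
  20 → break 5  [load 50/50]
  10 → break 2  [load 50/50]
  10 → break 3  [load 50/50]
  5 → break 1  [load 50/50]
  5 → break 4  [load 40/50]
7 commercial breaks opened.

7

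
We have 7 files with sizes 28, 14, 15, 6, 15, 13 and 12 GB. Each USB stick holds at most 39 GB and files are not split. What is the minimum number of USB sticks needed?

3

Total = 28 + 15 + 15 + 14 + 13 + 12 + 6 = 103 GB.
Lower bound: ⌈103/39⌉ = 3 USB sticks.
A packing using 3 USB sticks:
  USB stick 1: 28 + 6 = 34
  USB stick 2: 15 + 15 = 30
  USB stick 3: 14 + 13 + 12 = 39
This matches the lower bound, so 3 is optimal.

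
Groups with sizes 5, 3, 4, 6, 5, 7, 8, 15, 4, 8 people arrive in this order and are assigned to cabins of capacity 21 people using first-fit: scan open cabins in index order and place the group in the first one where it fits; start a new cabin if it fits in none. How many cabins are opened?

  5 → cabin 1 (new)  [load 5/21]
  3 → cabin 1  [load 8/21]
  4 → cabin 1  [load 12/21]
  6 → cabin 1  [load 18/21]
  5 → cabin 2 (new)  [load 5/21]
  7 → cabin 2  [load 12/21]
  8 → cabin 2  [load 20/21]
  15 → cabin 3 (new)  [load 15/21]
  4 → cabin 3  [load 19/21]
  8 → cabin 4 (new)  [load 8/21]
4 cabins opened.

4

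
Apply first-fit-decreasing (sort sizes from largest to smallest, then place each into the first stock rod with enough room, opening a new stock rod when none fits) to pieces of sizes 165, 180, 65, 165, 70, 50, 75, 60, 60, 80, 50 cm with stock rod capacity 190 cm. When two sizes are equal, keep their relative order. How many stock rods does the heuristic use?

Sorted descending: 180, 165, 165, 80, 75, 70, 65, 60, 60, 50, 50.
  180 → stock rod 1 (new)  [load 180/190]
  165 → stock rod 2 (new)  [load 165/190]
  165 → stock rod 3 (new)  [load 165/190]
  80 → stock rod 4 (new)  [load 80/190]
  75 → stock rod 4  [load 155/190]
  70 → stock rod 5 (new)  [load 70/190]
  65 → stock rod 5  [load 135/190]
  60 → stock rod 6 (new)  [load 60/190]
  60 → stock rod 6  [load 120/190]
  50 → stock rod 5  [load 185/190]
  50 → stock rod 6  [load 170/190]
6 stock rods opened.

6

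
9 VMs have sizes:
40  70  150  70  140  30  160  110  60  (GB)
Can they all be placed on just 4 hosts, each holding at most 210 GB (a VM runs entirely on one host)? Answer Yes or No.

A valid assignment using 4 hosts:
  host 1: 160 + 40 = 200
  host 2: 150 + 60 = 210
  host 3: 140 + 70 = 210
  host 4: 110 + 70 + 30 = 210
Every load is within 210 GB, so 4 hosts suffice.

Yes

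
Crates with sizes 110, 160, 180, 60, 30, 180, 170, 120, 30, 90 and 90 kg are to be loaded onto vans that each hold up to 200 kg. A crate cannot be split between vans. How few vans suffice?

Total = 180 + 180 + 170 + 160 + 120 + 110 + 90 + 90 + 60 + 30 + 30 = 1220 kg.
Lower bound: ⌈1220/200⌉ = 7 vans.
A packing using 7 vans:
  van 1: 180 = 180
  van 2: 180 = 180
  van 3: 170 + 30 = 200
  van 4: 160 + 30 = 190
  van 5: 120 + 60 = 180
  van 6: 110 + 90 = 200
  van 7: 90 = 90
This matches the lower bound, so 7 is optimal.

7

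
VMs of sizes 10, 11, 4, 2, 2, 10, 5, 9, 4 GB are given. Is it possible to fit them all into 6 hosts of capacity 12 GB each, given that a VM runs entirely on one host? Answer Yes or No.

A valid assignment using 6 hosts:
  host 1: 11 = 11
  host 2: 10 + 2 = 12
  host 3: 10 + 2 = 12
  host 4: 9 = 9
  host 5: 5 + 4 = 9
  host 6: 4 = 4
Every load is within 12 GB, so 6 hosts suffice.

Yes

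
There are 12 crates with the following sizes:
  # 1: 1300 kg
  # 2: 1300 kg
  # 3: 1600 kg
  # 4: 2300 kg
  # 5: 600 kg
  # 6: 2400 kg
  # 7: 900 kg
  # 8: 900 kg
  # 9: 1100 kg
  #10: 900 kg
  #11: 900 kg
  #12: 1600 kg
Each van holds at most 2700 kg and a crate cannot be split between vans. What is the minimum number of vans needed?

Total = 2400 + 2300 + 1600 + 1600 + 1300 + 1300 + 1100 + 900 + 900 + 900 + 900 + 600 = 15800 kg.
Lower bound: ⌈15800/2700⌉ = 6 vans.
A packing using 7 vans:
  van 1: 2400 = 2400
  van 2: 2300 = 2300
  van 3: 1600 + 1100 = 2700
  van 4: 1600 + 900 = 2500
  van 5: 1300 + 1300 = 2600
  van 6: 900 + 900 + 900 = 2700
  van 7: 600 = 600
No arrangement into 6 vans stays within capacity, so 7 is optimal.

7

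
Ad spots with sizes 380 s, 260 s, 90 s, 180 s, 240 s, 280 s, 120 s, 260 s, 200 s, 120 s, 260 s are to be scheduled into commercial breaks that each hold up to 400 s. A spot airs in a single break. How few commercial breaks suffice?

7

Total = 380 + 280 + 260 + 260 + 260 + 240 + 200 + 180 + 120 + 120 + 90 = 2390 s.
Lower bound: ⌈2390/400⌉ = 6 commercial breaks.
A packing using 7 commercial breaks:
  break 1: 380 = 380
  break 2: 280 + 120 = 400
  break 3: 260 + 120 = 380
  break 4: 260 + 90 = 350
  break 5: 260 = 260
  break 6: 240 = 240
  break 7: 200 + 180 = 380
No arrangement into 6 commercial breaks stays within capacity, so 7 is optimal.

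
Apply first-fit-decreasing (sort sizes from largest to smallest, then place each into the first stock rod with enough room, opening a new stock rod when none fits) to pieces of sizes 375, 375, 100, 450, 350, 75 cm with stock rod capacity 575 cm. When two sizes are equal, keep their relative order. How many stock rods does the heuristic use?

Sorted descending: 450, 375, 375, 350, 100, 75.
  450 → stock rod 1 (new)  [load 450/575]
  375 → stock rod 2 (new)  [load 375/575]
  375 → stock rod 3 (new)  [load 375/575]
  350 → stock rod 4 (new)  [load 350/575]
  100 → stock rod 1  [load 550/575]
  75 → stock rod 2  [load 450/575]
4 stock rods opened.

4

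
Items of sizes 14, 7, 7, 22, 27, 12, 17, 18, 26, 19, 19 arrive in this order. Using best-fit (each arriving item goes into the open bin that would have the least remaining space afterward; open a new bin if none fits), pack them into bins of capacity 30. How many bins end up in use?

8

  14 → bin 1 (new)  [load 14/30]
  7 → bin 1  [load 21/30]
  7 → bin 1  [load 28/30]
  22 → bin 2 (new)  [load 22/30]
  27 → bin 3 (new)  [load 27/30]
  12 → bin 4 (new)  [load 12/30]
  17 → bin 4  [load 29/30]
  18 → bin 5 (new)  [load 18/30]
  26 → bin 6 (new)  [load 26/30]
  19 → bin 7 (new)  [load 19/30]
  19 → bin 8 (new)  [load 19/30]
8 bins opened.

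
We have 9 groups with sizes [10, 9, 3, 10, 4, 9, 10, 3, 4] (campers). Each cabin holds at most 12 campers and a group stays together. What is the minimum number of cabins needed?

Total = 10 + 10 + 10 + 9 + 9 + 4 + 4 + 3 + 3 = 62 campers.
Lower bound: ⌈62/12⌉ = 6 cabins.
A packing using 6 cabins:
  cabin 1: 10 = 10
  cabin 2: 10 = 10
  cabin 3: 10 = 10
  cabin 4: 9 + 3 = 12
  cabin 5: 9 + 3 = 12
  cabin 6: 4 + 4 = 8
This matches the lower bound, so 6 is optimal.

6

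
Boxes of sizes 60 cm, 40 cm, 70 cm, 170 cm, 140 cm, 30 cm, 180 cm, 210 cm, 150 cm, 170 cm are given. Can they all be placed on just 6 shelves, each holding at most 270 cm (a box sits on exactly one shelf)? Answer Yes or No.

A valid assignment using 6 shelves:
  shelf 1: 210 + 60 = 270
  shelf 2: 180 + 70 = 250
  shelf 3: 170 + 40 + 30 = 240
  shelf 4: 170 = 170
  shelf 5: 150 = 150
  shelf 6: 140 = 140
Every load is within 270 cm, so 6 shelves suffice.

Yes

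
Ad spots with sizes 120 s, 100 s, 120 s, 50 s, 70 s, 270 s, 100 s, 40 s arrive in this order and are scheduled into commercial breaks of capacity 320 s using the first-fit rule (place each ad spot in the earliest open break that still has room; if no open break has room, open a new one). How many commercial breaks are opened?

  120 → break 1 (new)  [load 120/320]
  100 → break 1  [load 220/320]
  120 → break 2 (new)  [load 120/320]
  50 → break 1  [load 270/320]
  70 → break 2  [load 190/320]
  270 → break 3 (new)  [load 270/320]
  100 → break 2  [load 290/320]
  40 → break 1  [load 310/320]
3 commercial breaks opened.

3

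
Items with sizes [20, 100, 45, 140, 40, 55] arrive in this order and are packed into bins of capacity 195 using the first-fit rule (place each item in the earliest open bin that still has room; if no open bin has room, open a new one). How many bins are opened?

  20 → bin 1 (new)  [load 20/195]
  100 → bin 1  [load 120/195]
  45 → bin 1  [load 165/195]
  140 → bin 2 (new)  [load 140/195]
  40 → bin 2  [load 180/195]
  55 → bin 3 (new)  [load 55/195]
3 bins opened.

3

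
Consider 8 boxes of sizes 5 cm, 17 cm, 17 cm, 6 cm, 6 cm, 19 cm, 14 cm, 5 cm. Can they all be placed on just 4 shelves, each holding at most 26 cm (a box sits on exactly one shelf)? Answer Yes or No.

A valid assignment using 4 shelves:
  shelf 1: 19 + 6 = 25
  shelf 2: 17 + 6 = 23
  shelf 3: 17 + 5 = 22
  shelf 4: 14 + 5 = 19
Every load is within 26 cm, so 4 shelves suffice.

Yes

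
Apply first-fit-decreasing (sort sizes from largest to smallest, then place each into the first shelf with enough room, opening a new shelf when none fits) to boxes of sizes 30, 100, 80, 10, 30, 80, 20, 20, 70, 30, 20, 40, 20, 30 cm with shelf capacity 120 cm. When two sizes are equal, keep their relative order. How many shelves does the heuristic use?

5

Sorted descending: 100, 80, 80, 70, 40, 30, 30, 30, 30, 20, 20, 20, 20, 10.
  100 → shelf 1 (new)  [load 100/120]
  80 → shelf 2 (new)  [load 80/120]
  80 → shelf 3 (new)  [load 80/120]
  70 → shelf 4 (new)  [load 70/120]
  40 → shelf 2  [load 120/120]
  30 → shelf 3  [load 110/120]
  30 → shelf 4  [load 100/120]
  30 → shelf 5 (new)  [load 30/120]
  30 → shelf 5  [load 60/120]
  20 → shelf 1  [load 120/120]
  20 → shelf 4  [load 120/120]
  20 → shelf 5  [load 80/120]
  20 → shelf 5  [load 100/120]
  10 → shelf 3  [load 120/120]
5 shelves opened.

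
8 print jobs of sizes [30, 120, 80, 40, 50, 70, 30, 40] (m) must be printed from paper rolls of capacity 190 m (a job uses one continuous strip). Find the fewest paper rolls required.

3

Total = 120 + 80 + 70 + 50 + 40 + 40 + 30 + 30 = 460 m.
Lower bound: ⌈460/190⌉ = 3 paper rolls.
A packing using 3 paper rolls:
  roll 1: 120 + 70 = 190
  roll 2: 80 + 50 + 40 = 170
  roll 3: 40 + 30 + 30 = 100
This matches the lower bound, so 3 is optimal.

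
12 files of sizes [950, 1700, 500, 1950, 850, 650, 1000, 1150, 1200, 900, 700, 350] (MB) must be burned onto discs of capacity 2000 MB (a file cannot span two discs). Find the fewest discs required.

Total = 1950 + 1700 + 1200 + 1150 + 1000 + 950 + 900 + 850 + 700 + 650 + 500 + 350 = 11900 MB.
Lower bound: ⌈11900/2000⌉ = 6 discs.
A packing using 7 discs:
  disc 1: 1950 = 1950
  disc 2: 1700 = 1700
  disc 3: 1200 + 700 = 1900
  disc 4: 1150 + 850 = 2000
  disc 5: 1000 + 950 = 1950
  disc 6: 900 + 650 + 350 = 1900
  disc 7: 500 = 500
No arrangement into 6 discs stays within capacity, so 7 is optimal.

7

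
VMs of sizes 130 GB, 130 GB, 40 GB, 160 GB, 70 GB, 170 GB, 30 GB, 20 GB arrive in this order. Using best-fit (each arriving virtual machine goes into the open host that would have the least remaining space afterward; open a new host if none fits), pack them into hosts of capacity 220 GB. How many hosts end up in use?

  130 → host 1 (new)  [load 130/220]
  130 → host 2 (new)  [load 130/220]
  40 → host 1  [load 170/220]
  160 → host 3 (new)  [load 160/220]
  70 → host 2  [load 200/220]
  170 → host 4 (new)  [load 170/220]
  30 → host 1  [load 200/220]
  20 → host 1  [load 220/220]
4 hosts opened.

4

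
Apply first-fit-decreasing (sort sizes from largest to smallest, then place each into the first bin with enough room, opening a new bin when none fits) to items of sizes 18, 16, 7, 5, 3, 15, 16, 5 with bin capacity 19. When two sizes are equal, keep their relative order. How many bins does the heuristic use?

5

Sorted descending: 18, 16, 16, 15, 7, 5, 5, 3.
  18 → bin 1 (new)  [load 18/19]
  16 → bin 2 (new)  [load 16/19]
  16 → bin 3 (new)  [load 16/19]
  15 → bin 4 (new)  [load 15/19]
  7 → bin 5 (new)  [load 7/19]
  5 → bin 5  [load 12/19]
  5 → bin 5  [load 17/19]
  3 → bin 2  [load 19/19]
5 bins opened.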